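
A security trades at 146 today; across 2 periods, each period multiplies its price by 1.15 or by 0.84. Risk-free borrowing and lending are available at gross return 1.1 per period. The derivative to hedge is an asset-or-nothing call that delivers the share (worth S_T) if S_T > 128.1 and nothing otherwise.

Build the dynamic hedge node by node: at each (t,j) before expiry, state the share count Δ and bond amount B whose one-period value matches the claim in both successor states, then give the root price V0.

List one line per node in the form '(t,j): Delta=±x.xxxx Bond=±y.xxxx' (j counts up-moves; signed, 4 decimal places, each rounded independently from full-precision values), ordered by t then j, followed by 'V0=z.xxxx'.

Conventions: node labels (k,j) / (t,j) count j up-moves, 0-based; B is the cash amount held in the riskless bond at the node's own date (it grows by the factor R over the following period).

No-arbitrage ⇒ martingale measure with p* = (R−d)/(u−d) = 0.8387.
Payoffs at expiry: V(2,0)=0.0000, V(2,1)=141.0360, V(2,2)=193.0850
Node (1,0) S=122.6400: V=(p*·141.0360+(1−p*)·0.0000)/1.1=107.5348; Δ=(141.0360−0.0000)/(141.0360−103.0176)=3.7097; B=V−Δ·S=-347.4201
Node (1,1) S=167.9000: V=(p*·193.0850+(1−p*)·141.0360)/1.1=167.9000; Δ=(193.0850−141.0360)/(193.0850−141.0360)=1.0000; B=V−Δ·S=0.0000
Node (0,0) S=146.0000: V=(p*·167.9000+(1−p*)·107.5348)/1.1=143.7852; Δ=(167.9000−107.5348)/(167.9000−122.6400)=1.3337; B=V−Δ·S=-50.9414
Sanity check at the root: Δ(0,0)·S0 + B(0,0) reproduces V0 = 143.7852.

(0,0): Delta=1.3337 Bond=-50.9414
(1,0): Delta=3.7097 Bond=-347.4201
(1,1): Delta=1.0000 Bond=0.0000
V0=143.7852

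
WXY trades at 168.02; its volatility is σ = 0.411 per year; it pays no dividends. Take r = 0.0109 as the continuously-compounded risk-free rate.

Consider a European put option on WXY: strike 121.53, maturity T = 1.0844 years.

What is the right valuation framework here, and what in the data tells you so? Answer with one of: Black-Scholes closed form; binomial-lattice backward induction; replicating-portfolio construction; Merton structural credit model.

Key observation: a European-exercise option on WXY struck at 121.53 — a GBM underlying with constant parameters — admits an analytic price: the data contain no early exercise, no discrete tree, no debt structure.

framework: Black-Scholes closed form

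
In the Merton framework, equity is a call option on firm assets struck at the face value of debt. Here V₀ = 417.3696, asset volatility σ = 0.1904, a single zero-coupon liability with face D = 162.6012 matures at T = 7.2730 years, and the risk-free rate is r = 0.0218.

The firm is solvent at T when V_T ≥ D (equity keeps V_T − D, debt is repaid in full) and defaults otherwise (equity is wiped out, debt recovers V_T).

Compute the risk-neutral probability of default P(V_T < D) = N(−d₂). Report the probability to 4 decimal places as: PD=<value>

PD=0.0295

Equity is a call on the firm's assets struck at D = 162.6012:
d₁ = [ln(V₀/D) + (r + σ²/2)T] / (σ√T)
   = [ln(417.3696/162.6012) + (0.0218 + 0.5·0.1904²)·7.2730] / (0.1904·√7.2730)
   = [0.942672 + 0.290382] / 0.513480 = 2.401366
d₂ = d₁ − σ√T = 2.401366 − 0.513480 = 1.887886
risk-neutral PD = N(−d₂) = N(-1.887886) = 0.029521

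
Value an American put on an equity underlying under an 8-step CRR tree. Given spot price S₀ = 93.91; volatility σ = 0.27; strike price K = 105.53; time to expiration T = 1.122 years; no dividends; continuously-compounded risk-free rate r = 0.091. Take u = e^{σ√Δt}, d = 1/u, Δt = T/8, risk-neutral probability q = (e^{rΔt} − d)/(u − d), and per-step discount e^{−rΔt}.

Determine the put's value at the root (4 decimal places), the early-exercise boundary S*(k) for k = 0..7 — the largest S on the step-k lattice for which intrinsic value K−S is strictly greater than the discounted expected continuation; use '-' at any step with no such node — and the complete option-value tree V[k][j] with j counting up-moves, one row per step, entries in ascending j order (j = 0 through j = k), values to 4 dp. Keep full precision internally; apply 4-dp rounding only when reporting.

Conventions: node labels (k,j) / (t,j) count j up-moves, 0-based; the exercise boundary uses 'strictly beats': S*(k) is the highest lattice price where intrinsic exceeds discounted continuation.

params: Δt=0.14025 u=1.10640 d=0.90383 q=0.53815 e^(-rΔt)=0.98732
t_8 payoffs: 63.7082 54.3347 42.8604 28.8142 11.6200 0.0000 0.0000 0.0000 0.0000
t_7: node(7,0) S=46.2718 payoff=59.2582 vs cont=57.9199 → 59.2582 [stop]  node(7,1) S=56.6427 payoff=48.8873 vs cont=47.5491 → 48.8873 [stop]  node(7,2) S=69.3379 payoff=36.1921 vs cont=34.8538 → 36.1921 [stop]  node(7,3) S=84.8786 payoff=20.6514 vs cont=19.3131 → 20.6514 [stop]  node(7,4) S=103.9024 payoff=1.6276 vs cont=5.2986 → 5.2986 [wait]  node(7,5) S=127.1899 payoff=0.0000 vs cont=0.0000 → 0.0000 [wait]  node(7,6) S=155.6969 payoff=0.0000 vs cont=0.0000 → 0.0000 [wait]  node(7,7) S=190.5932 payoff=0.0000 vs cont=0.0000 → 0.0000 [wait]  ⇒ S*(7)=84.8786
t_6: node(6,0) S=51.1953 payoff=54.3347 vs cont=52.9964 → 54.3347 [stop]  node(6,1) S=62.6696 payoff=42.8604 vs cont=41.5221 → 42.8604 [stop]  node(6,2) S=76.7158 payoff=28.8142 vs cont=27.4760 → 28.8142 [stop]  node(6,3) S=93.9100 payoff=11.6200 vs cont=12.2322 → 12.2322 [wait]  node(6,4) S=114.9580 payoff=0.0000 vs cont=2.4161 → 2.4161 [wait]  node(6,5) S=140.7234 payoff=0.0000 vs cont=0.0000 → 0.0000 [wait]  node(6,6) S=172.2637 payoff=0.0000 vs cont=0.0000 → 0.0000 [wait]  ⇒ S*(6)=76.7158
t_5: node(5,0) S=56.6427 payoff=48.8873 vs cont=47.5491 → 48.8873 [stop]  node(5,1) S=69.3379 payoff=36.1921 vs cont=34.8538 → 36.1921 [stop]  node(5,2) S=84.8786 payoff=20.6514 vs cont=19.6384 → 20.6514 [stop]  node(5,3) S=103.9024 payoff=1.6276 vs cont=6.8616 → 6.8616 [wait]  node(5,4) S=127.1899 payoff=0.0000 vs cont=1.1017 → 1.1017 [wait]  node(5,5) S=155.6969 payoff=0.0000 vs cont=0.0000 → 0.0000 [wait]  ⇒ S*(5)=84.8786
t_4: node(4,0) S=62.6696 payoff=42.8604 vs cont=41.5221 → 42.8604 [stop]  node(4,1) S=76.7158 payoff=28.8142 vs cont=27.4760 → 28.8142 [stop]  node(4,2) S=93.9100 payoff=11.6200 vs cont=13.0626 → 13.0626 [wait]  node(4,3) S=114.9580 payoff=0.0000 vs cont=3.7142 → 3.7142 [wait]  node(4,4) S=140.7234 payoff=0.0000 vs cont=0.5024 → 0.5024 [wait]  ⇒ S*(4)=76.7158
t_3: node(3,0) S=69.3379 payoff=36.1921 vs cont=34.8538 → 36.1921 [stop]  node(3,1) S=84.8786 payoff=20.6514 vs cont=20.0796 → 20.6514 [stop]  node(3,2) S=103.9024 payoff=1.6276 vs cont=7.9299 → 7.9299 [wait]  node(3,3) S=127.1899 payoff=0.0000 vs cont=1.9606 → 1.9606 [wait]  ⇒ S*(3)=84.8786
t_2: node(2,0) S=76.7158 payoff=28.8142 vs cont=27.4760 → 28.8142 [stop]  node(2,1) S=93.9100 payoff=11.6200 vs cont=13.6303 → 13.6303 [wait]  node(2,2) S=114.9580 payoff=0.0000 vs cont=4.6577 → 4.6577 [wait]  ⇒ S*(2)=76.7158
t_1: node(1,0) S=84.8786 payoff=20.6514 vs cont=20.3812 → 20.6514 [stop]  node(1,1) S=103.9024 payoff=1.6276 vs cont=8.6901 → 8.6901 [wait]  ⇒ S*(1)=84.8786
t_0: node(0,0) S=93.9100 payoff=11.6200 vs cont=14.0342 → 14.0342 [wait]  ⇒ S*(0)=-

price = 14.0342
boundary = - 84.8786 76.7158 84.8786 76.7158 84.8786 76.7158 84.8786
tree:
14.0342
20.6514 8.6901
28.8142 13.6303 4.6577
36.1921 20.6514 7.9299 1.9606
42.8604 28.8142 13.0626 3.7142 0.5024
48.8873 36.1921 20.6514 6.8616 1.1017 0.0000
54.3347 42.8604 28.8142 12.2322 2.4161 0.0000 0.0000
59.2582 48.8873 36.1921 20.6514 5.2986 0.0000 0.0000 0.0000
63.7082 54.3347 42.8604 28.8142 11.6200 0.0000 0.0000 0.0000 0.0000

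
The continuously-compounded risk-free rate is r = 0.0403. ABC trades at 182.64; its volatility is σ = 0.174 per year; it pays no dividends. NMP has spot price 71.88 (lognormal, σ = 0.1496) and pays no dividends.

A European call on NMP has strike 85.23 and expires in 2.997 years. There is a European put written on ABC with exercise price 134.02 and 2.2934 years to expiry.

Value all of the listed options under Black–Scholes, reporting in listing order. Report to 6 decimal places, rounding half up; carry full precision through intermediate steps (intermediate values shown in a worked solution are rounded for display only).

[NMP call K=85.23]
σ√T = 0.1496·√2.997 = 0.258985
d₁ = (ln(S/K) + (r+σ²/2)T) / (σ√T) = (ln(71.88/85.23) + (0.0403+0.1496²/2)·2.997) / 0.258985 = (-0.170355 + 0.154316) / 0.258985 = -0.061933
d₂ = d₁ − σ√T = -0.061933 − 0.258985 = -0.320918
e^{−rT} = 0.886230
N(d₁) = 0.475308,  N(d₂) = 0.374136
price = S·N(d₁) − K·e^{−rT}·N(d₂) = 34.165154 − 28.259771 = 5.905383
[ABC put K=134.02]
σ√T = 0.174·√2.2934 = 0.263505
d₁ = (ln(S/K) + (r+σ²/2)T) / (σ√T) = (ln(182.64/134.02) + (0.0403+0.174²/2)·2.2934) / 0.263505 = (0.309528 + 0.127142) / 0.263505 = 1.657157
d₂ = d₁ − σ√T = 1.657157 − 0.263505 = 1.393652
e^{−rT} = 0.911718
N(−d₁) = 0.048744,  N(−d₂) = 0.081711
price = K·e^{−rT}·N(−d₂) − S·N(−d₁) = 9.984191 − 8.902579 = 1.081612

price(NMP call K=85.23) = 5.905383
price(ABC put K=134.02) = 1.081612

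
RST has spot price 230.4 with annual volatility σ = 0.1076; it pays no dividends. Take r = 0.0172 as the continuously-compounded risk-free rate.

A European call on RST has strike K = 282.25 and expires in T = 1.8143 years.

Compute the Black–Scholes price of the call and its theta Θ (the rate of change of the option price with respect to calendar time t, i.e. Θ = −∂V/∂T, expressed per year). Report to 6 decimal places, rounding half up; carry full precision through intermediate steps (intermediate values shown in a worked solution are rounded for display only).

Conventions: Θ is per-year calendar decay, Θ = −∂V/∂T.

price = 2.100576
Θ = -2.467428

σ√T = 0.1076·√1.8143 = 0.144933
d₁ = (ln(S/K) + (r+σ²/2)T) / (σ√T) = (ln(230.4/282.25) + (0.0172+0.1076²/2)·1.8143) / 0.144933 = (-0.202976 + 0.041709) / 0.144933 = -1.112705
d₂ = d₁ − σ√T = -1.112705 − 0.144933 = -1.257638
e^{−rT} = 0.969276
N(d₁) = 0.132918,  N(d₂) = 0.104261
Call price V = S·N(d₁) − K·e^{−rT}·N(d₂) = 30.624193 − 28.523617 = 2.100576
φ(d₁) = (1/√(2π))·e^{−d₁²/2} = 0.214811
Θ = −S·φ(d₁)·σ/(2√T) − r·K·e^{−rT}·N(d₂) = −1.976821 − 0.490606 = -2.467428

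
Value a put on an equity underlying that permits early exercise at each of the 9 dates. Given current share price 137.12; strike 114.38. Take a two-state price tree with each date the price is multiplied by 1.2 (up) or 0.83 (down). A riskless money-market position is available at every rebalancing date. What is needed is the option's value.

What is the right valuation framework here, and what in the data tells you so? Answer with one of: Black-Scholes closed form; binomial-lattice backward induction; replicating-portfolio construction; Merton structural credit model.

framework: binomial-lattice backward induction

Key observation: the put (strike 114.38 on spot 137.12) is American-style on a 9-step discrete price model, so the early-exercise decision at every node requires stepwise backward valuation — a closed form cannot price the exercise right.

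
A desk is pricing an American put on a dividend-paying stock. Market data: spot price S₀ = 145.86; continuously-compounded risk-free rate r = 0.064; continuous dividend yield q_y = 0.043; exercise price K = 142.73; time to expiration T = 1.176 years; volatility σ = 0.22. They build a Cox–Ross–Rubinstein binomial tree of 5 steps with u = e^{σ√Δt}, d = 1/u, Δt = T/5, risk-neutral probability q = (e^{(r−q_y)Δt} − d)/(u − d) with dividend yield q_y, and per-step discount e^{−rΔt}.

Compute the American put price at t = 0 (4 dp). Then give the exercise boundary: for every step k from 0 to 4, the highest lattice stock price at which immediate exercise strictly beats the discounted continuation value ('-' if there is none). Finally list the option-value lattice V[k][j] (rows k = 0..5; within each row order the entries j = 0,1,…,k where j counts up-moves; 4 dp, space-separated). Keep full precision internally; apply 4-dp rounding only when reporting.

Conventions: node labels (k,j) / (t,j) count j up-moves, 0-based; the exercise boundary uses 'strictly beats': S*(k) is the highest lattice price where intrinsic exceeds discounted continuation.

Δt=0.23520  u=1.11259  d=0.89880  q=0.49651  discount=0.98506
step 5 (expiry): payoffs max(K−S,0) = 57.1736 36.8227 11.6310 0.0000 0.0000 0.0000
step 4: (k=4,j=0): S=95.1895, K−S=47.5405, hold=46.3659 ⇒ V=47.5405 exercise | (k=4,j=1): S=117.8318, K−S=24.8982, hold=23.9515 ⇒ V=24.8982 exercise | (k=4,j=2): S=145.8600, K−S=0.0000, hold=5.7686 ⇒ V=5.7686 continue | (k=4,j=3): S=180.5551, K−S=0.0000, hold=0.0000 ⇒ V=0.0000 continue | (k=4,j=4): S=223.5029, K−S=0.0000, hold=0.0000 ⇒ V=0.0000 continue  boundary S*=117.8318
step 3: (k=3,j=0): S=105.9073, K−S=36.8227, hold=35.7560 ⇒ V=36.8227 exercise | (k=3,j=1): S=131.0990, K−S=11.6310, hold=15.1700 ⇒ V=15.1700 continue | (k=3,j=2): S=162.2830, K−S=0.0000, hold=2.8610 ⇒ V=2.8610 continue | (k=3,j=3): S=200.8845, K−S=0.0000, hold=0.0000 ⇒ V=0.0000 continue  boundary S*=105.9073
step 2: (k=2,j=0): S=117.8318, K−S=24.8982, hold=25.6824 ⇒ V=25.6824 continue | (k=2,j=1): S=145.8600, K−S=0.0000, hold=8.9231 ⇒ V=8.9231 continue | (k=2,j=2): S=180.5551, K−S=0.0000, hold=1.4190 ⇒ V=1.4190 continue  boundary S*=-
step 1: (k=1,j=0): S=131.0990, K−S=11.6310, hold=17.1018 ⇒ V=17.1018 continue | (k=1,j=1): S=162.2830, K−S=0.0000, hold=5.1196 ⇒ V=5.1196 continue  boundary S*=-
step 0: (k=0,j=0): S=145.8600, K−S=0.0000, hold=10.9859 ⇒ V=10.9859 continue  boundary S*=-

price = 10.9859
boundary = - - - 105.9073 117.8318
tree:
10.9859
17.1018 5.1196
25.6824 8.9231 1.4190
36.8227 15.1700 2.8610 0.0000
47.5405 24.8982 5.7686 0.0000 0.0000
57.1736 36.8227 11.6310 0.0000 0.0000 0.0000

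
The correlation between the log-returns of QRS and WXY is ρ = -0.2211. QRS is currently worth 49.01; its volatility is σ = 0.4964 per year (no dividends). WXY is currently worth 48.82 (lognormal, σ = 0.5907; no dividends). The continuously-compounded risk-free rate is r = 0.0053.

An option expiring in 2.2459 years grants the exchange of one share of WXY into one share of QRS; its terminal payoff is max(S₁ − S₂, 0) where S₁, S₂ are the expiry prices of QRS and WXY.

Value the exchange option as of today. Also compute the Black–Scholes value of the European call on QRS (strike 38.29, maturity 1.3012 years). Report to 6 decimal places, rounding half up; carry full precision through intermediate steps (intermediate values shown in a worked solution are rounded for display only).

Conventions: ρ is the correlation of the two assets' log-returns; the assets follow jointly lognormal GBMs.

exchange price = 23.405053
price(QRS call K=38.29) = 16.118995

σ_eff = √(σ₁² + σ₂² − 2ρσ₁σ₂) = √(0.4964² + 0.5907² − 2·-0.2211·0.4964·0.5907) = 0.851471
d₁ = (ln(S₁/S₂) + (q₂ − q₁ + σ_eff²/2)T) / (σ_eff√T) = (ln(49.01/48.82) + (0.0 − 0.0 + 0.362501)·2.2459) / 1.276042 = 0.641065
d₂ = d₁ − σ_eff√T = 0.641065 − 1.276042 = -0.634977
N(d₁) = 0.739260,  N(d₂) = 0.262722
V = S₁·e^{−q₁T}·N(d₁) − S₂·e^{−q₂T}·N(d₂) = 36.231124 − 12.826072 = 23.405053
[vanilla: QRS call K=38.29]
σ√T = 0.4964·√1.3012 = 0.566244
d₁ = (ln(S/K) + (r+σ²/2)T) / (σ√T) = (ln(49.01/38.29) + (0.0053+0.4964²/2)·1.3012) / 0.566244 = (0.246836 + 0.167213) / 0.566244 = 0.731218
d₂ = d₁ − σ√T = 0.731218 − 0.566244 = 0.164974
e^{−rT} = 0.993127
N(d₁) = 0.767677,  N(d₂) = 0.565518
price = S·N(d₁) − K·e^{−rT}·N(d₂) = 37.623856 − 21.504861 = 16.118995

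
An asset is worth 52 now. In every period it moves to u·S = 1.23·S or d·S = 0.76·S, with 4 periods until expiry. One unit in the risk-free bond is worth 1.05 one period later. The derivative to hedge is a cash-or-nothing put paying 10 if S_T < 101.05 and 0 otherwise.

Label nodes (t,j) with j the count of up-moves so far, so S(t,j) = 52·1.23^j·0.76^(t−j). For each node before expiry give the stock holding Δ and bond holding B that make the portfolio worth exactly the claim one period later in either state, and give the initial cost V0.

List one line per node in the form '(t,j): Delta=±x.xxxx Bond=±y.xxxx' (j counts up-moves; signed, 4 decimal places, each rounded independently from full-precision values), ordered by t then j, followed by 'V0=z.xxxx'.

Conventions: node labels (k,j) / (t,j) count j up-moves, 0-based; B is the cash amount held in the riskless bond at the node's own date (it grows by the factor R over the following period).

(0,0): Delta=-0.0830 Bond=11.3521
(1,0): Delta=0.0000 Bond=8.6384
(1,1): Delta=-0.1149 Bond=13.9564
(2,0): Delta=0.0000 Bond=9.0703
(2,1): Delta=0.0000 Bond=9.0703
(2,2): Delta=-0.1589 Bond=18.1201
(3,0): Delta=0.0000 Bond=9.5238
(3,1): Delta=0.0000 Bond=9.5238
(3,2): Delta=0.0000 Bond=9.5238
(3,3): Delta=-0.2199 Bond=24.9240
V0=7.0346

No-arbitrage ⇒ martingale measure with p* = (R−d)/(u−d) = 0.6170.
Payoffs at expiry: V(4,0)=10.0000, V(4,1)=10.0000, V(4,2)=10.0000, V(4,3)=10.0000, V(4,4)=0.0000
Node (3,0) S=22.8268: V=(p*·10.0000+(1−p*)·10.0000)/1.05=9.5238; Δ=(10.0000−10.0000)/(28.0769−17.3483)=0.0000; B=V−Δ·S=9.5238
Node (3,1) S=36.9433: V=(p*·10.0000+(1−p*)·10.0000)/1.05=9.5238; Δ=(10.0000−10.0000)/(45.4403−28.0769)=0.0000; B=V−Δ·S=9.5238
Node (3,2) S=59.7898: V=(p*·10.0000+(1−p*)·10.0000)/1.05=9.5238; Δ=(10.0000−10.0000)/(73.5415−45.4403)=0.0000; B=V−Δ·S=9.5238
Node (3,3) S=96.7651: V=(p*·0.0000+(1−p*)·10.0000)/1.05=3.6474; Δ=(0.0000−10.0000)/(119.0211−73.5415)=-0.2199; B=V−Δ·S=24.9240
Node (2,0) S=30.0352: V=(p*·9.5238+(1−p*)·9.5238)/1.05=9.0703; Δ=(9.5238−9.5238)/(36.9433−22.8268)=0.0000; B=V−Δ·S=9.0703
Node (2,1) S=48.6096: V=(p*·9.5238+(1−p*)·9.5238)/1.05=9.0703; Δ=(9.5238−9.5238)/(59.7898−36.9433)=0.0000; B=V−Δ·S=9.0703
Node (2,2) S=78.6708: V=(p*·3.6474+(1−p*)·9.5238)/1.05=5.6171; Δ=(3.6474−9.5238)/(96.7651−59.7898)=-0.1589; B=V−Δ·S=18.1201
Node (1,0) S=39.5200: V=(p*·9.0703+(1−p*)·9.0703)/1.05=8.6384; Δ=(9.0703−9.0703)/(48.6096−30.0352)=0.0000; B=V−Δ·S=8.6384
Node (1,1) S=63.9600: V=(p*·5.6171+(1−p*)·9.0703)/1.05=6.6091; Δ=(5.6171−9.0703)/(78.6708−48.6096)=-0.1149; B=V−Δ·S=13.9564
Node (0,0) S=52.0000: V=(p*·6.6091+(1−p*)·8.6384)/1.05=7.0346; Δ=(6.6091−8.6384)/(63.9600−39.5200)=-0.0830; B=V−Δ·S=11.3521
Sanity check at the root: Δ(0,0)·S0 + B(0,0) reproduces V0 = 7.0346.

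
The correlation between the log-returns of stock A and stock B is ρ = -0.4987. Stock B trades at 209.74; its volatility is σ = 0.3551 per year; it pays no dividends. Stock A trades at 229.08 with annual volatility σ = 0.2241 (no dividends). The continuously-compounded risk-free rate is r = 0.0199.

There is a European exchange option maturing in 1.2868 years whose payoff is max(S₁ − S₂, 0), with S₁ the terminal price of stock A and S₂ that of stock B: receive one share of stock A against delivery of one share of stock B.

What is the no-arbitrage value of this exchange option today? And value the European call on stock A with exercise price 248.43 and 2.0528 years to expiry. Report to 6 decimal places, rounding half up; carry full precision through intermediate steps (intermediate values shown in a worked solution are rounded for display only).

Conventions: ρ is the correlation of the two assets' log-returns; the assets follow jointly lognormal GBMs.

σ_eff = √(σ₁² + σ₂² − 2ρσ₁σ₂) = √(0.2241² + 0.3551² − 2·-0.4987·0.2241·0.3551) = 0.505656
d₁ = (ln(S₁/S₂) + (q₂ − q₁ + σ_eff²/2)T) / (σ_eff√T) = (ln(229.08/209.74) + (0.0 − 0.0 + 0.127844)·1.2868) / 0.573602 = 0.440571
d₂ = d₁ − σ_eff√T = 0.440571 − 0.573602 = -0.133031
N(d₁) = 0.670238,  N(d₂) = 0.447084
V = S₁·e^{−q₁T}·N(d₁) − S₂·e^{−q₂T}·N(d₂) = 153.538141 − 93.771474 = 59.766667
[vanilla: stock A call K=248.43]
σ√T = 0.2241·√2.0528 = 0.321081
d₁ = (ln(S/K) + (r+σ²/2)T) / (σ√T) = (ln(229.08/248.43) + (0.0199+0.2241²/2)·2.0528) / 0.321081 = (-0.081090 + 0.092397) / 0.321081 = 0.035217
d₂ = d₁ − σ√T = 0.035217 − 0.321081 = -0.285864
e^{−rT} = 0.959972
N(d₁) = 0.514047,  N(d₂) = 0.387491
price = S·N(d₁) − K·e^{−rT}·N(d₂) = 117.757808 − 92.411157 = 25.346651

exchange price = 59.766667
price(stock A call K=248.43) = 25.346651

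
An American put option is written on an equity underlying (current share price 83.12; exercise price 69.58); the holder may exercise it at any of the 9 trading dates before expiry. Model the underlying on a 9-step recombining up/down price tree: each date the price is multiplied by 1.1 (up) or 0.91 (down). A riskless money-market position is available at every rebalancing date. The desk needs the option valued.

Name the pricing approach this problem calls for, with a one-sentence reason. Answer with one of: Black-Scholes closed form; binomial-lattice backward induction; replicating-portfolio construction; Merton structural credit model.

Key observation: the defining feature is the embedded early-exercise option across 9 discrete dates on the spot-83.12 tree; pricing the strike-69.58 put means working backward with an exercise test at every node.

framework: binomial-lattice backward induction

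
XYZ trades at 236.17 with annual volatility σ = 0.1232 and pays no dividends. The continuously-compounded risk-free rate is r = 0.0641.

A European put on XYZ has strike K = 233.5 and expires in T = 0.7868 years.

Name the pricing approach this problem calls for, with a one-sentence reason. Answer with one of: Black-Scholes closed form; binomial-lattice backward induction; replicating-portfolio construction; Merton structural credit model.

framework: Black-Scholes closed form

Key observation: the instrument is a plain European put (strike 233.5) on a lognormal asset; the exact continuous-time formula applies directly.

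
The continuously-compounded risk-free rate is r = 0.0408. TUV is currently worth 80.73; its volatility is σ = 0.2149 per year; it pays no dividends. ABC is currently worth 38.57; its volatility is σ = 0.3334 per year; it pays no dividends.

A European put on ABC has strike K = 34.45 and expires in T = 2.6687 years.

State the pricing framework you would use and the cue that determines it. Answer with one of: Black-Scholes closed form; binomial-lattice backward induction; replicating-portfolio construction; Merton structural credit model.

Key observation: a European claim on ABC (strike 34.45) — a lognormal (GBM) underlying with constant rate and volatility — has an exact closed-form value; no lattice or capital structure is involved.

framework: Black-Scholes closed form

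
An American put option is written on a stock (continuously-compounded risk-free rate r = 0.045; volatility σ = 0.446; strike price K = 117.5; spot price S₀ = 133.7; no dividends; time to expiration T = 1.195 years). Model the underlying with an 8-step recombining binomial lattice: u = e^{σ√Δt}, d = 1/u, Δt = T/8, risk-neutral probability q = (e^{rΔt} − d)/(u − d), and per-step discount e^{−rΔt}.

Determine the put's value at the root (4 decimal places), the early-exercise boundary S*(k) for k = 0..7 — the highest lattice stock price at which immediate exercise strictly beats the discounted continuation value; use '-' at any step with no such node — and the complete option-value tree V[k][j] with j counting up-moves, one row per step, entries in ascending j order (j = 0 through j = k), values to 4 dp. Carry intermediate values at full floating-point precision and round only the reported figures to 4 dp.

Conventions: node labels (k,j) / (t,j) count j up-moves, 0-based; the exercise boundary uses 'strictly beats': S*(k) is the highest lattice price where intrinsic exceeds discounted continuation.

price = 14.9434
boundary = - - - - 67.0943 56.4708 67.0943 79.7163
tree:
14.9434
21.2478 8.2280
29.3478 12.6489 3.4872
39.1999 18.9385 5.9174 0.8665
50.4057 27.4426 9.8628 1.6663 0.0000
61.0292 38.1651 16.0500 3.2043 0.0000 0.0000
69.9705 50.4057 25.2563 6.1620 0.0000 0.0000 0.0000
77.4962 61.0292 37.7837 11.8497 0.0000 0.0000 0.0000 0.0000
83.8302 69.9705 50.4057 22.7872 0.0000 0.0000 0.0000 0.0000 0.0000

Δt=0.14938, u=1.18812, d=0.84166, q=0.47648, disc=e^(-rΔt)=0.99330
k=8 terminal: V=max(K-S,0) → 83.8302 69.9705 50.4057 22.7872 0.0000 0.0000 0.0000 0.0000 0.0000
k=7: j=0 S=40.0038 intr=77.4962 cont=76.7090 V=77.4962[EX]; j=1 S=56.4708 intr=61.0292 cont=60.2420 V=61.0292[EX]; j=2 S=79.7163 intr=37.7837 cont=36.9965 V=37.7837[EX]; j=3 S=112.5304 intr=4.9696 cont=11.8497 V=11.8497[hold]; j=4 S=158.8521 intr=0.0000 cont=0.0000 V=0.0000[hold]; j=5 S=224.2414 intr=0.0000 cont=0.0000 V=0.0000[hold]; j=6 S=316.5473 intr=0.0000 cont=0.0000 V=0.0000[hold]; j=7 S=446.8497 intr=0.0000 cont=0.0000 V=0.0000[hold]  S*(7)=79.7163
k=6: j=0 S=47.5295 intr=69.9705 cont=69.1834 V=69.9705[EX]; j=1 S=67.0943 intr=50.4057 cont=49.6185 V=50.4057[EX]; j=2 S=94.7128 intr=22.7872 cont=25.2563 V=25.2563[hold]; j=3 S=133.7000 intr=0.0000 cont=6.1620 V=6.1620[hold]; j=4 S=188.7358 intr=0.0000 cont=0.0000 V=0.0000[hold]; j=5 S=266.4263 intr=0.0000 cont=0.0000 V=0.0000[hold]; j=6 S=376.0971 intr=0.0000 cont=0.0000 V=0.0000[hold]  S*(6)=67.0943
k=5: j=0 S=56.4708 intr=61.0292 cont=60.2420 V=61.0292[EX]; j=1 S=79.7163 intr=37.7837 cont=38.1651 V=38.1651[hold]; j=2 S=112.5304 intr=4.9696 cont=16.0500 V=16.0500[hold]; j=3 S=158.8521 intr=0.0000 cont=3.2043 V=3.2043[hold]; j=4 S=224.2414 intr=0.0000 cont=0.0000 V=0.0000[hold]; j=5 S=316.5473 intr=0.0000 cont=0.0000 V=0.0000[hold]  S*(5)=56.4708
k=4: j=0 S=67.0943 intr=50.4057 cont=49.7990 V=50.4057[EX]; j=1 S=94.7128 intr=22.7872 cont=27.4426 V=27.4426[hold]; j=2 S=133.7000 intr=0.0000 cont=9.8628 V=9.8628[hold]; j=3 S=188.7358 intr=0.0000 cont=1.6663 V=1.6663[hold]; j=4 S=266.4263 intr=0.0000 cont=0.0000 V=0.0000[hold]  S*(4)=67.0943
k=3: j=0 S=79.7163 intr=37.7837 cont=39.1999 V=39.1999[hold]; j=1 S=112.5304 intr=4.9696 cont=18.9385 V=18.9385[hold]; j=2 S=158.8521 intr=0.0000 cont=5.9174 V=5.9174[hold]; j=3 S=224.2414 intr=0.0000 cont=0.8665 V=0.8665[hold]  S*(3)=-
k=2: j=0 S=94.7128 intr=22.7872 cont=29.3478 V=29.3478[hold]; j=1 S=133.7000 intr=0.0000 cont=12.6489 V=12.6489[hold]; j=2 S=188.7358 intr=0.0000 cont=3.4872 V=3.4872[hold]  S*(2)=-
k=1: j=0 S=112.5304 intr=4.9696 cont=21.2478 V=21.2478[hold]; j=1 S=158.8521 intr=0.0000 cont=8.2280 V=8.2280[hold]  S*(1)=-
k=0: j=0 S=133.7000 intr=0.0000 cont=14.9434 V=14.9434[hold]  S*(0)=-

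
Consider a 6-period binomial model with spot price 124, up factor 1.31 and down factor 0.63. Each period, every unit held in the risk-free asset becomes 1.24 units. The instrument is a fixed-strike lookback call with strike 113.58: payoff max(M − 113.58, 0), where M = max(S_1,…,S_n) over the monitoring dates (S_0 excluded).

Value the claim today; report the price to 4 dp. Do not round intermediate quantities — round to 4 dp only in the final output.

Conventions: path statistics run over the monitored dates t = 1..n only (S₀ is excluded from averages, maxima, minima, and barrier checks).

With p* = (R−d)/(u−d) = 0.8971, sum probability × payoff across the paths and divide by R^6.
Enumerate all 2^6 = 64 price paths (U = up ×1.31, D = down ×0.63); each path with k up-moves has probability p*^k·(1−p*)^(6−k).
DDDDDD: M=78.1200, payoff=0.0000, prob=0.000001
UDDDDD: M=162.4400, payoff=48.8600, prob=0.000010
DUDDDD: M=102.3372, payoff=0.0000, prob=0.000010
UUDDDD: M=212.7964, payoff=99.2164, prob=0.000090
DDUDDD: M=78.1200, payoff=0.0000, prob=0.000010
UDUDDD: M=162.4400, payoff=48.8600, prob=0.000090
DUUDDD: M=134.0617, payoff=20.4817, prob=0.000090
UUUDDD: M=278.7633, payoff=165.1833, prob=0.000787
DDDUDD: M=78.1200, payoff=0.0000, prob=0.000010
UDDUDD: M=162.4400, payoff=48.8600, prob=0.000090
DUDUDD: M=102.3372, payoff=0.0000, prob=0.000090
UUDUDD: M=212.7964, payoff=99.2164, prob=0.000787
DDUUDD: M=84.4589, payoff=0.0000, prob=0.000090
UDUUDD: M=175.6209, payoff=62.0409, prob=0.000787
DUUUDD: M=175.6209, payoff=62.0409, prob=0.000787
UUUUDD: M=365.1799, payoff=251.5999, prob=0.006862
DDDDUD: M=78.1200, payoff=0.0000, prob=0.000010
UDDDUD: M=162.4400, payoff=48.8600, prob=0.000090
DUDDUD: M=102.3372, payoff=0.0000, prob=0.000090
UUDDUD: M=212.7964, payoff=99.2164, prob=0.000787
DDUDUD: M=78.1200, payoff=0.0000, prob=0.000090
UDUDUD: M=162.4400, payoff=48.8600, prob=0.000787
DUUDUD: M=134.0617, payoff=20.4817, prob=0.000787
UUUDUD: M=278.7633, payoff=165.1833, prob=0.006862
DDDUUD: M=78.1200, payoff=0.0000, prob=0.000090
UDDUUD: M=162.4400, payoff=48.8600, prob=0.000787
DUDUUD: M=110.6411, payoff=0.0000, prob=0.000787
UUDUUD: M=230.0633, payoff=116.4833, prob=0.006862
DDUUUD: M=110.6411, payoff=0.0000, prob=0.000787
UDUUUD: M=230.0633, payoff=116.4833, prob=0.006862
DUUUUD: M=230.0633, payoff=116.4833, prob=0.006862
UUUUUD: M=478.3857, payoff=364.8057, prob=0.059799
DDDDDU: M=78.1200, payoff=0.0000, prob=0.000010
UDDDDU: M=162.4400, payoff=48.8600, prob=0.000090
DUDDDU: M=102.3372, payoff=0.0000, prob=0.000090
UUDDDU: M=212.7964, payoff=99.2164, prob=0.000787
DDUDDU: M=78.1200, payoff=0.0000, prob=0.000090
UDUDDU: M=162.4400, payoff=48.8600, prob=0.000787
DUUDDU: M=134.0617, payoff=20.4817, prob=0.000787
UUUDDU: M=278.7633, payoff=165.1833, prob=0.006862
DDDUDU: M=78.1200, payoff=0.0000, prob=0.000090
UDDUDU: M=162.4400, payoff=48.8600, prob=0.000787
DUDUDU: M=102.3372, payoff=0.0000, prob=0.000787
UUDUDU: M=212.7964, payoff=99.2164, prob=0.006862
DDUUDU: M=84.4589, payoff=0.0000, prob=0.000787
UDUUDU: M=175.6209, payoff=62.0409, prob=0.006862
DUUUDU: M=175.6209, payoff=62.0409, prob=0.006862
UUUUDU: M=365.1799, payoff=251.5999, prob=0.059799
DDDDUU: M=78.1200, payoff=0.0000, prob=0.000090
UDDDUU: M=162.4400, payoff=48.8600, prob=0.000787
DUDDUU: M=102.3372, payoff=0.0000, prob=0.000787
UUDDUU: M=212.7964, payoff=99.2164, prob=0.006862
DDUDUU: M=78.1200, payoff=0.0000, prob=0.000787
UDUDUU: M=162.4400, payoff=48.8600, prob=0.006862
DUUDUU: M=144.9399, payoff=31.3599, prob=0.006862
UUUDUU: M=301.3830, payoff=187.8030, prob=0.059799
DDDUUU: M=78.1200, payoff=0.0000, prob=0.000787
UDDUUU: M=162.4400, payoff=48.8600, prob=0.006862
DUDUUU: M=144.9399, payoff=31.3599, prob=0.006862
UUDUUU: M=301.3830, payoff=187.8030, prob=0.059799
DDUUUU: M=144.9399, payoff=31.3599, prob=0.006862
UDUUUU: M=301.3830, payoff=187.8030, prob=0.059799
DUUUUU: M=301.3830, payoff=187.8030, prob=0.059799
UUUUUU: M=626.6852, payoff=513.1052, prob=0.521105
Price = Σ prob·payoff / R^6 = 359.800657 / 3.635215 = 98.9764

price = 98.9764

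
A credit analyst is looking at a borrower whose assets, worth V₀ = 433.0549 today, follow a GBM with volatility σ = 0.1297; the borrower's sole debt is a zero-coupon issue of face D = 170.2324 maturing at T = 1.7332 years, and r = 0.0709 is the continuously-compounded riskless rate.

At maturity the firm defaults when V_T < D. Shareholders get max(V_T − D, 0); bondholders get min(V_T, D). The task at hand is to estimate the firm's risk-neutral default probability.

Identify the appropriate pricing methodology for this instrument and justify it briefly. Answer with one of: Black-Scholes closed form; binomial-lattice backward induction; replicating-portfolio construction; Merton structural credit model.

framework: Merton structural credit model

Key observation: a levered firm with one bullet debt due at 1.7332 years is the canonical structural-credit setup: equity is a call on the firm's assets struck at the face value.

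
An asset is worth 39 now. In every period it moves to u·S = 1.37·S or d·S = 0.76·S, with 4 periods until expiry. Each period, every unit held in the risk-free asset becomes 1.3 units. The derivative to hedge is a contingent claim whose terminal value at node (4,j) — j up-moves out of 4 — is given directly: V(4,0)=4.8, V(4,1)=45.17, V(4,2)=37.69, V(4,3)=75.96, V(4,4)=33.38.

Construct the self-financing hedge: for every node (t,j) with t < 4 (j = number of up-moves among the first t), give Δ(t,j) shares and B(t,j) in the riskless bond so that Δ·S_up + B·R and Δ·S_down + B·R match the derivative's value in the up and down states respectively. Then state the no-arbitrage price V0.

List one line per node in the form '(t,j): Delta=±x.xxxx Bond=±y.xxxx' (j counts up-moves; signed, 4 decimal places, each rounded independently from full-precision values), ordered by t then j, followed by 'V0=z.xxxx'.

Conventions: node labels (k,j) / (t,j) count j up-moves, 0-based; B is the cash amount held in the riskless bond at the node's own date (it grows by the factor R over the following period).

(0,0): Delta=-0.3715 Bond=31.0354
(1,0): Delta=0.9492 Bond=1.2027
(1,1): Delta=-0.4664 Bond=45.4202
(2,0): Delta=-0.1113 Bond=25.4530
(2,1): Delta=1.0254 Bond=-1.5333
(2,2): Delta=-0.5737 Bond=66.8991
(3,0): Delta=3.8657 Bond=-34.9977
(3,1): Delta=-0.3973 Bond=41.9149
(3,2): Delta=1.1277 Bond=-7.6851
(3,3): Delta=-0.6961 Bond=99.2388
V0=16.5484

Since d<R<u, set p* = (R−d)/(u−d) = 0.8852; price each node as the discounted p*-expectation of its children.
Payoffs at expiry: V(4,0)=4.8000, V(4,1)=45.1700, V(4,2)=37.6900, V(4,3)=75.9600, V(4,4)=33.3800
  t=3,j=0: stock 17.1201 → up 23.4545 (V=45.1700), down 13.0112 (V=4.8000). Price 31.1826; hedge Δ=3.8657, bond B=-34.9977.
  t=3,j=1: stock 30.8612 → up 42.2798 (V=37.6900), down 23.4545 (V=45.1700). Price 29.6526; hedge Δ=-0.3973, bond B=41.9149.
  t=3,j=2: stock 55.6313 → up 76.2149 (V=75.9600), down 42.2798 (V=37.6900). Price 55.0526; hedge Δ=1.1277, bond B=-7.6851.
  t=3,j=3: stock 100.2828 → up 137.3874 (V=33.3800), down 76.2149 (V=75.9600). Price 29.4356; hedge Δ=-0.6961, bond B=99.2388.
  t=2,j=0: stock 22.5264 → up 30.8612 (V=29.6526), down 17.1201 (V=31.1826). Price 22.9447; hedge Δ=-0.1113, bond B=25.4530.
  t=2,j=1: stock 40.6068 → up 55.6313 (V=55.0526), down 30.8612 (V=29.6526). Price 40.1060; hedge Δ=1.0254, bond B=-1.5333.
  t=2,j=2: stock 73.1991 → up 100.2828 (V=29.4356), down 55.6313 (V=55.0526). Price 24.9040; hedge Δ=-0.5737, bond B=66.8991.
  t=1,j=0: stock 29.6400 → up 40.6068 (V=40.1060), down 22.5264 (V=22.9447). Price 29.3359; hedge Δ=0.9492, bond B=1.2027.
  t=1,j=1: stock 53.4300 → up 73.1991 (V=24.9040), down 40.6068 (V=40.1060). Price 20.4989; hedge Δ=-0.4664, bond B=45.4202.
  t=0,j=0: stock 39.0000 → up 53.4300 (V=20.4989), down 29.6400 (V=29.3359). Price 16.5484; hedge Δ=-0.3715, bond B=31.0354.
Verification: the root portfolio costs Δ(0,0)·S0 + B(0,0) = 16.5484, matching V0.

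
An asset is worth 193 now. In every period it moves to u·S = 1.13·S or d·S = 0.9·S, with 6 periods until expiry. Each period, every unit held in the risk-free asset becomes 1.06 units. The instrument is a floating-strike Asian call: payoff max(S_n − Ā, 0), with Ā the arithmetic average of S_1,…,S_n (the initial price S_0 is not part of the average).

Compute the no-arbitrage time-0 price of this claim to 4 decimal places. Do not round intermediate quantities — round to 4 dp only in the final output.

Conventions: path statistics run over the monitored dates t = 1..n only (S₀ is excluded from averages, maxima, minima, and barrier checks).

Risk-neutral up-probability p* = (R−d)/(u−d) = (1.06−0.9)/(1.13−0.9) = 0.6957; the claim prices as the p*-weighted sum of path payoffs discounted by R^6.
Enumerate all 2^6 = 64 price paths (U = up ×1.13, D = down ×0.9); each path with k up-moves has probability p*^k·(1−p*)^(6−k).
DDDDDD: Ā=135.6478, payoff=0.0000, prob=0.000795
UDDDDD: Ā=170.3134, payoff=0.0000, prob=0.001817
DUDDDD: Ā=162.9151, payoff=0.0000, prob=0.001817
UUDDDD: Ā=204.5489, payoff=0.0000, prob=0.004152
DDUDDD: Ā=156.2566, payoff=0.0000, prob=0.001817
UDUDDD: Ā=196.1888, payoff=0.0000, prob=0.004152
DUUDDD: Ā=188.7905, payoff=0.0000, prob=0.004152
UUUDDD: Ā=237.0369, payoff=0.0000, prob=0.009490
DDDUDD: Ā=150.2639, payoff=0.0000, prob=0.001817
UDDUDD: Ā=188.6647, payoff=0.0000, prob=0.004152
DUDUDD: Ā=181.2663, payoff=0.0000, prob=0.004152
UUDUDD: Ā=227.5900, payoff=0.0000, prob=0.009490
DDUUDD: Ā=174.6078, payoff=0.0000, prob=0.004152
UDUUDD: Ā=219.2299, payoff=0.0000, prob=0.009490
DUUUDD: Ā=211.8315, payoff=0.0000, prob=0.009490
UUUUDD: Ā=265.9662, payoff=0.0000, prob=0.021692
DDDDUD: Ā=144.8705, payoff=0.0000, prob=0.001817
UDDDUD: Ā=181.8930, payoff=0.0000, prob=0.004152
DUDDUD: Ā=174.4947, payoff=0.0000, prob=0.004152
UUDDUD: Ā=219.0877, payoff=0.0000, prob=0.009490
DDUDUD: Ā=167.8362, payoff=0.0000, prob=0.004152
UDUDUD: Ā=210.7276, payoff=0.0000, prob=0.009490
DUUDUD: Ā=203.3293, payoff=0.0000, prob=0.009490
UUUDUD: Ā=255.2912, payoff=0.0000, prob=0.021692
DDDUUD: Ā=161.8435, payoff=0.0000, prob=0.004152
UDDUUD: Ā=203.2035, payoff=0.0000, prob=0.009490
DUDUUD: Ā=195.8052, payoff=7.2061, prob=0.009490
UUDUUD: Ā=245.8443, payoff=9.0477, prob=0.021692
DDUUUD: Ā=189.1467, payoff=13.8646, prob=0.009490
UDUUUD: Ā=237.4842, payoff=17.4078, prob=0.021692
DUUUUD: Ā=230.0858, payoff=24.8061, prob=0.021692
UUUUUD: Ā=288.8855, payoff=31.1455, prob=0.049583
DDDDDU: Ā=140.0165, payoff=0.0000, prob=0.001817
UDDDDU: Ā=175.7985, payoff=0.0000, prob=0.004152
DUDDDU: Ā=168.4001, payoff=0.0000, prob=0.004152
UUDDDU: Ā=211.4357, payoff=0.0000, prob=0.009490
DDUDDU: Ā=161.7416, payoff=0.0000, prob=0.004152
UDUDDU: Ā=203.0756, payoff=0.0000, prob=0.009490
DUUDDU: Ā=195.6773, payoff=7.3340, prob=0.009490
UUUDDU: Ā=245.6837, payoff=9.2083, prob=0.021692
DDDUDU: Ā=155.7490, payoff=5.9414, prob=0.004152
UDDUDU: Ā=195.5515, payoff=7.4598, prob=0.009490
DUDUDU: Ā=188.1532, payoff=14.8581, prob=0.009490
UUDUDU: Ā=236.2367, payoff=18.6552, prob=0.021692
DDUUDU: Ā=181.4947, payoff=21.5166, prob=0.009490
UDUUDU: Ā=227.8766, payoff=27.0153, prob=0.021692
DUUUDU: Ā=220.4783, payoff=34.4136, prob=0.021692
UUUUDU: Ā=276.8227, payoff=43.2082, prob=0.049583
DDDDUU: Ā=150.3556, payoff=11.3348, prob=0.004152
UDDDUU: Ā=188.7798, payoff=14.2315, prob=0.009490
DUDDUU: Ā=181.3815, payoff=21.6298, prob=0.009490
UUDDUU: Ā=227.7345, payoff=27.1574, prob=0.021692
DDUDUU: Ā=174.7230, payoff=28.2883, prob=0.009490
UDUDUU: Ā=219.3744, payoff=35.5176, prob=0.021692
DUUDUU: Ā=211.9761, payoff=42.9159, prob=0.021692
UUUDUU: Ā=266.1477, payoff=53.8833, prob=0.049583
DDDUUU: Ā=168.7303, payoff=34.2810, prob=0.009490
UDDUUU: Ā=211.8503, payoff=43.0417, prob=0.021692
DUDUUU: Ā=204.4520, payoff=50.4400, prob=0.021692
UUDUUU: Ā=256.7008, payoff=63.3302, prob=0.049583
DDUUUU: Ā=197.7935, payoff=57.0985, prob=0.021692
UDUUUU: Ā=248.3407, payoff=71.6903, prob=0.049583
DUUUUU: Ā=240.9423, payoff=79.0887, prob=0.049583
UUUUUU: Ā=302.5165, payoff=99.3002, prob=0.113332
Price = Σ prob·payoff / R^6 = 38.525787 / 1.418519 = 27.1592

price = 27.1592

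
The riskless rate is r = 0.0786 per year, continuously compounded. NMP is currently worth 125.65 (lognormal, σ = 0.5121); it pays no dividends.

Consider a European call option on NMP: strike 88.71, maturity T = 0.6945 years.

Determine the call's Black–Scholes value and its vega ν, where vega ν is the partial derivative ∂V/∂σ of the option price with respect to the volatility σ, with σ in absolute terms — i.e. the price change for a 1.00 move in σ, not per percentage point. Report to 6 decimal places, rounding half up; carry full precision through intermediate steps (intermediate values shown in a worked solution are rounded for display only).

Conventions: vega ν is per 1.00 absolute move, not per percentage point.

σ√T = 0.5121·√0.6945 = 0.426767
d₁ = (ln(S/K) + (r+σ²/2)T) / (σ√T) = (ln(125.65/88.71) + (0.0786+0.5121²/2)·0.6945) / 0.426767 = (0.348128 + 0.145653) / 0.426767 = 1.157026
d₂ = d₁ − σ√T = 1.157026 − 0.426767 = 0.730258
e^{−rT} = 0.946875
N(d₁) = 0.876369,  N(d₂) = 0.767384
Call price V = S·N(d₁) − K·e^{−rT}·N(d₂) = 110.115770 − 64.458193 = 45.657577
φ(d₁) = (1/√(2π))·e^{−d₁²/2} = 0.204274
ν = S·φ(d₁)·√T = 21.390055

price = 45.657577
ν = 21.390055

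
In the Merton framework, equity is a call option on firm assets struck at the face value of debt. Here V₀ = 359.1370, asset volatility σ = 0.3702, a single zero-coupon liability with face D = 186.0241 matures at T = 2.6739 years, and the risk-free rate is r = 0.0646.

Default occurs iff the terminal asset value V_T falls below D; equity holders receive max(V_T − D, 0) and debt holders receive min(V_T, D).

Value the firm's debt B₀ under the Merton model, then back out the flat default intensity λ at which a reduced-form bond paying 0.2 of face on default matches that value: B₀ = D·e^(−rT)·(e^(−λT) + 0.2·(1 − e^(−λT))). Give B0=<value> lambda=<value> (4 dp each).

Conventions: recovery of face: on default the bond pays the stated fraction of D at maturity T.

B0=151.0953 lambda=0.0165

Equity is a call on the firm's assets struck at D = 186.0241:
d₁ = [ln(V₀/D) + (r + σ²/2)T] / (σ√T)
   = [ln(359.1370/186.0241) + (0.0646 + 0.5·0.3702²)·2.6739] / (0.3702·√2.6739)
   = [0.657828 + 0.355960] / 0.605353 = 1.674704
d₂ = d₁ − σ√T = 1.674704 − 0.605353 = 1.069351
N(d₁) = 0.953004,  N(d₂) = 0.857544,  e^(−rT) = 0.841361
E₀ = V₀·N(d₁) − D·e^(−rT)·N(d₂)
   = 359.1370·0.953004 − 186.0241·0.841361·0.857544 = 208.041702
B₀ = V₀ − E₀ = 359.1370 − 208.041702 = 151.095298
e^(−λT) = (B₀·e^(rT)/D − 0.2)/(1 − 0.2) = (151.0953·1.188550/186.0241 − 0.2)/0.8 = 0.95672734
λ = −ln(0.95672734)/2.6739 = 0.016544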